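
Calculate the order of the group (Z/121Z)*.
110

Prime factorization: 121 = 11^2
Using the formula φ(n) = n × Π(1 - 1/p) for each prime factor p:
φ(121) = 121 × (1 - 1/11)
φ(121) = 110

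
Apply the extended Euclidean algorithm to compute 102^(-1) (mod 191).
Extended GCD: 102(-88) + 191(47) = 1. So 102^(-1) ≡ 103 ≡ 103 (mod 191). Verify: 102 × 103 = 10506 ≡ 1 (mod 191)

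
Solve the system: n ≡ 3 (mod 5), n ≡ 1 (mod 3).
M = 5 × 3 = 15. M₁ = 3, y₁ ≡ 2 (mod 5). M₂ = 5, y₂ ≡ 2 (mod 3). n = 3×3×2 + 1×5×2 ≡ 13 (mod 15)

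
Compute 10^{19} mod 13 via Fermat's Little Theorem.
10

By Fermat's Little Theorem, a^(p-1) ≡ 1 (mod p) for prime p and gcd(a, p) = 1
Here p = 13, so 10^12 ≡ 1 (mod 13)
We can reduce the exponent: 19 mod 12 = 7
So 10^19 ≡ 10^7 (mod 13)
Computing: 10^7 mod 13 = 10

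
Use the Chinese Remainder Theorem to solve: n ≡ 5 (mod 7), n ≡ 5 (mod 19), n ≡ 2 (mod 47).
2399

Using the Chinese Remainder Theorem:
M = product of moduli = 6251
For equation 1: M_1 = 893, 893 ≡ 4 (mod 7), inverse of 893 mod 7 is 2 (check: 4 × 2 = 8 ≡ 1 (mod 7))
For equation 2: M_2 = 329, 329 ≡ 6 (mod 19), inverse of 329 mod 19 is 16 (check: 6 × 16 = 96 ≡ 1 (mod 19))
For equation 3: M_3 = 133, 133 ≡ 39 (mod 47), inverse of 133 mod 47 is 41 (check: 39 × 41 = 1599 ≡ 1 (mod 47))
Combine: n ≡ Σ r_i×M_i×(M_i⁻¹ mod m_i) = 5×893×2 + 5×329×16 + 2×133×41 = 8930 + 26320 + 10906 = 46156
46156 mod 6251 = 2399
n ≡ 2399 (mod 6251)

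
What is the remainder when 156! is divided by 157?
By Wilson's theorem, (156)! ≡ -1 ≡ 156 (mod 157)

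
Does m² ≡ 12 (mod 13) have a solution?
By Euler's criterion: 12^{6} ≡ 1 (mod 13). Since this equals 1, 12 is a QR.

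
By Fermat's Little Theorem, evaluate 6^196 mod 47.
By Fermat: 6^{46} ≡ 1 (mod 47). 196 = 4×46 + 12. So 6^{196} ≡ 6^{12} ≡ 37 (mod 47)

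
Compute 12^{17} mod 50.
42

Using successive squaring:
Binary expansion of 17: 10001
Powers of 12 mod 50 (each is the square of the previous):
  12^1 ≡ 12 (mod 50)
  12^2 ≡ 12² = 144 ≡ 44 (mod 50)
  12^4 ≡ 44² = 1936 ≡ 36 (mod 50)
  12^8 ≡ 36² = 1296 ≡ 46 (mod 50)
  12^16 ≡ 46² = 2116 ≡ 16 (mod 50)
17 = 16 + 1, so 12^17 = 12^16 × 12^1 ≡ 16 × 12 (mod 50)
Multiplying step by step:
  16 × 12 = 192 ≡ 42 (mod 50)
Result: 12^17 ≡ 42 (mod 50)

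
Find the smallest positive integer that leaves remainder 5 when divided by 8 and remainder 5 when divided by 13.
M = 8 × 13 = 104. M₁ = 13, y₁ ≡ 5 (mod 8). M₂ = 8, y₂ ≡ 5 (mod 13). n = 5×13×5 + 5×8×5 ≡ 5 (mod 104). The smallest positive such number is 5.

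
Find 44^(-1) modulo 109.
57

Using Extended Euclidean Algorithm:
gcd(44, 109) = 1
Bezout coefficients: 44 × -52 + 109 × 21 = 1
So 44 × -52 ≡ 1 (mod 109)
The inverse is -52 mod 109 = 57
Verification: 44 × 57 = 2508 = 23 × 109 + 1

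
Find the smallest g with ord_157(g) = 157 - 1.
p - 1 = 156 has prime divisors 2, 3, 13. h is a primitive root mod 157 iff h^(156/q) ≢ 1 (mod 157) for each such q.
h = 2: 2^78 ≡ 156, 2^52 ≡ 1, 2^12 ≡ 14 (mod 157); 2^52 ≡ 1, so not a primitive root.
h = 3: 3^78 ≡ 1, 3^52 ≡ 12, 3^12 ≡ 153 (mod 157); 3^78 ≡ 1, so not a primitive root.
h = 4: 4^78 ≡ 1, 4^52 ≡ 1, 4^12 ≡ 39 (mod 157); 4^78 ≡ 1, so not a primitive root.
h = 5: 5^78 ≡ 156, 5^52 ≡ 12, 5^12 ≡ 130 (mod 157); none is 1, so 5 has order 156 and is a primitive root.
The smallest primitive root mod 157 is g = 5.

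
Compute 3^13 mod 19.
Using repeated squaring. 13 = 8 + 4 + 1 (binary 1101). Repeated squaring mod 19: 3^1 ≡ 3; 3^2 ≡ 3² = 9 ≡ 9; 3^4 ≡ 9² = 81 ≡ 5; 3^8 ≡ 5² = 25 ≡ 6. Multiply: 3^13 = 3^8 × 3^4 × 3^1 ≡ 6 × 5 × 3 (mod 19): 6 × 5 = 30 ≡ 11; 11 × 3 = 33 ≡ 14. So 3^13 ≡ 14 (mod 19).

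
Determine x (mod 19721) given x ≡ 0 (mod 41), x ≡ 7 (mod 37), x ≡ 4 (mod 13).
17138

Using the Chinese Remainder Theorem:
M = product of moduli = 19721
For equation 1: M_1 = 481, 481 ≡ 30 (mod 41), inverse of 481 mod 41 is 26 (check: 30 × 26 = 780 ≡ 1 (mod 41))
For equation 2: M_2 = 533, 533 ≡ 15 (mod 37), inverse of 533 mod 37 is 5 (check: 15 × 5 = 75 ≡ 1 (mod 37))
For equation 3: M_3 = 1517, 1517 ≡ 9 (mod 13), inverse of 1517 mod 13 is 3 (check: 9 × 3 = 27 ≡ 1 (mod 13))
Combine: x ≡ Σ r_i×M_i×(M_i⁻¹ mod m_i) = 0×481×26 + 7×533×5 + 4×1517×3 = 0 + 18655 + 18204 = 36859
36859 mod 19721 = 17138
x ≡ 17138 (mod 19721)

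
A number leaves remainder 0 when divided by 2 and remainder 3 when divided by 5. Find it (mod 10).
M = 2 × 5 = 10. M₁ = 5, y₁ ≡ 1 (mod 2). M₂ = 2, y₂ ≡ 3 (mod 5). r = 0×5×1 + 3×2×3 ≡ 8 (mod 10)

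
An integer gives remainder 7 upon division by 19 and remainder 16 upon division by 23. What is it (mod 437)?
M = 19 × 23 = 437. M₁ = 23, y₁ ≡ 5 (mod 19). M₂ = 19, y₂ ≡ 17 (mod 23). x = 7×23×5 + 16×19×17 ≡ 292 (mod 437). The smallest positive such number is 292.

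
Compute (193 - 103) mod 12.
6

(193 - 103) = 90
90 mod 12 = 6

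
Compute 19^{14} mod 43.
36

Using successive squaring:
Binary expansion of 14: 1110
Powers of 19 mod 43 (each is the square of the previous):
  19^1 ≡ 19 (mod 43)
  19^2 ≡ 19² = 361 ≡ 17 (mod 43)
  19^4 ≡ 17² = 289 ≡ 31 (mod 43)
  19^8 ≡ 31² = 961 ≡ 15 (mod 43)
14 = 8 + 4 + 2, so 19^14 = 19^8 × 19^4 × 19^2 ≡ 15 × 31 × 17 (mod 43)
Multiplying step by step:
  15 × 31 = 465 ≡ 35 (mod 43)
  35 × 17 = 595 ≡ 36 (mod 43)
Result: 19^14 ≡ 36 (mod 43)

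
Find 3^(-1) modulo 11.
4

Using Extended Euclidean Algorithm:
gcd(3, 11) = 1
Bezout coefficients: 3 × 4 + 11 × -1 = 1
So 3 × 4 ≡ 1 (mod 11)
The inverse is 4 mod 11 = 4
Verification: 3 × 4 = 12 = 1 × 11 + 1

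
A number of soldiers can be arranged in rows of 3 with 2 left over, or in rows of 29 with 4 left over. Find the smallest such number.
M = 3 × 29 = 87. M₁ = 29, y₁ ≡ 2 (mod 3). M₂ = 3, y₂ ≡ 10 (mod 29). y = 2×29×2 + 4×3×10 ≡ 62 (mod 87). The smallest positive such number is 62.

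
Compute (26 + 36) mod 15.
2

(26 + 36) = 62
62 mod 15 = 2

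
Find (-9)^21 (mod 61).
Using repeated squaring. (-9) ≡ 52 (mod 61). 21 = 16 + 4 + 1 (binary 10101). Repeated squaring mod 61: 52^1 ≡ 52; 52^2 ≡ 52² = 2704 ≡ 20; 52^4 ≡ 20² = 400 ≡ 34; 52^8 ≡ 34² = 1156 ≡ 58; 52^16 ≡ 58² = 3364 ≡ 9. Multiply: (-9)^21 ≡ 52^16 × 52^4 × 52^1 ≡ 9 × 34 × 52 (mod 61): 9 × 34 = 306 ≡ 1; 1 × 52 = 52 ≡ 52. So (-9)^21 ≡ 52 (mod 61).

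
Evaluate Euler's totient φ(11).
10

Prime factorization: 11 = 11
Using the formula φ(n) = n × Π(1 - 1/p) for each prime factor p:
φ(11) = 11 × (1 - 1/11)
φ(11) = 10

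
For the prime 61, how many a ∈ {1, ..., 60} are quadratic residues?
For prime 61, there are (p-1)/2 = (61-1)/2 = 30 quadratic residues (excluding 0).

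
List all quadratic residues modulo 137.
QRs mod 137: {1, 2, 4, 7, 8, 9, 11, 14, 15, 16, 17, 18, 19, 22, 25, 28, 30, 32, 34, 36, 37, 38, 39, 44, 49, 50, 56, 59, 60, 61, 63, 64, 65, 68, 69, 72, 73, 74, 76, 77, 78, 81, 87, 88, 93, 98, 99, 100, 101, 103, 105, 107, 109, 112, 115, 118, 119, 120, 121, 122, 123, 126, 128, 129, 130, 133, 135, 136}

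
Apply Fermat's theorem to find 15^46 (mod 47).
By Fermat's Little Theorem, 15^{46} ≡ 1 (mod 47) since 47 is prime and gcd(15, 47) = 1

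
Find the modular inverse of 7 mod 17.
7^(-1) ≡ 5 (mod 17). Verification: 7 × 5 = 35 ≡ 1 (mod 17)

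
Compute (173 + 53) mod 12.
10

(173 + 53) = 226
226 mod 12 = 10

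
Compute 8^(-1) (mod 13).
5

Using Extended Euclidean Algorithm:
gcd(8, 13) = 1
Bezout coefficients: 8 × 5 + 13 × -3 = 1
So 8 × 5 ≡ 1 (mod 13)
The inverse is 5 mod 13 = 5
Verification: 8 × 5 = 40 = 3 × 13 + 1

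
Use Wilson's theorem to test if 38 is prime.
(37)! mod 38 = 0. Since 0 ≢ -1 (mod 38), 38 is not prime.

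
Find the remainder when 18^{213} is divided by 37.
By Fermat: 18^{36} ≡ 1 (mod 37). 213 = 5×36 + 33. So 18^{213} ≡ 18^{33} ≡ 29 (mod 37)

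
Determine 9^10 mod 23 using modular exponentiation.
10 = 8 + 2 (binary 1010). Repeated squaring mod 23: 9^1 ≡ 9; 9^2 ≡ 9² = 81 ≡ 12; 9^4 ≡ 12² = 144 ≡ 6; 9^8 ≡ 6² = 36 ≡ 13. Multiply: 9^10 = 9^8 × 9^2 ≡ 13 × 12 (mod 23): 13 × 12 = 156 ≡ 18. So 9^10 ≡ 18 (mod 23).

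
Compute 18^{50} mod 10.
4

Using successive squaring:
Binary expansion of 50: 110010
Powers of 18 mod 10 (each is the square of the previous):
  18^1 ≡ 8 (mod 10)
  18^2 ≡ 8² = 64 ≡ 4 (mod 10)
  18^4 ≡ 4² = 16 ≡ 6 (mod 10)
  18^8 ≡ 6² = 36 ≡ 6 (mod 10)
  18^16 ≡ 6² = 36 ≡ 6 (mod 10)
  18^32 ≡ 6² = 36 ≡ 6 (mod 10)
50 = 32 + 16 + 2, so 18^50 = 18^32 × 18^16 × 18^2 ≡ 6 × 6 × 4 (mod 10)
Multiplying step by step:
  6 × 6 = 36 ≡ 6 (mod 10)
  6 × 4 = 24 ≡ 4 (mod 10)
Result: 18^50 ≡ 4 (mod 10)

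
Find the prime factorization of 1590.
2 × 3 × 5 × 53

Divide by primes starting from smallest:
1590 ÷ 2 = 795
795 ÷ 3 = 265
265 ÷ 5 = 53
53 ÷ 53 = 1

1590 = 2 × 3 × 5 × 53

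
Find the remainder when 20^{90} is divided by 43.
By Fermat: 20^{42} ≡ 1 (mod 43). 90 = 2×42 + 6. So 20^{90} ≡ 20^{6} ≡ 4 (mod 43)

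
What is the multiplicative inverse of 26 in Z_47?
26^(-1) ≡ 38 (mod 47). Verification: 26 × 38 = 988 ≡ 1 (mod 47)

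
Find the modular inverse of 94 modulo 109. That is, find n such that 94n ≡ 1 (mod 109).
29

Using Extended Euclidean Algorithm:
gcd(94, 109) = 1
Bezout coefficients: 94 × 29 + 109 × -25 = 1
So 94 × 29 ≡ 1 (mod 109)
The inverse is 29 mod 109 = 29
Verification: 94 × 29 = 2726 = 25 × 109 + 1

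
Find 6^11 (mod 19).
Using repeated squaring. 11 = 8 + 2 + 1 (binary 1011). Repeated squaring mod 19: 6^1 ≡ 6; 6^2 ≡ 6² = 36 ≡ 17; 6^4 ≡ 17² = 289 ≡ 4; 6^8 ≡ 4² = 16 ≡ 16. Multiply: 6^11 = 6^8 × 6^2 × 6^1 ≡ 16 × 17 × 6 (mod 19): 16 × 17 = 272 ≡ 6; 6 × 6 = 36 ≡ 17. So 6^11 ≡ 17 (mod 19).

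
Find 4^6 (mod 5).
6 = 4 + 2 (binary 110). Repeated squaring mod 5: 4^1 ≡ 4; 4^2 ≡ 4² = 16 ≡ 1; 4^4 ≡ 1² = 1 ≡ 1. Multiply: 4^6 = 4^4 × 4^2 ≡ 1 × 1 (mod 5): 1 × 1 = 1 ≡ 1. So 4^6 ≡ 1 (mod 5).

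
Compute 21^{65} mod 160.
21

Using successive squaring:
Binary expansion of 65: 1000001
Powers of 21 mod 160 (each is the square of the previous):
  21^1 ≡ 21 (mod 160)
  21^2 ≡ 21² = 441 ≡ 121 (mod 160)
  21^4 ≡ 121² = 14641 ≡ 81 (mod 160)
  21^8 ≡ 81² = 6561 ≡ 1 (mod 160)
  21^16 ≡ 1² = 1 ≡ 1 (mod 160)
  21^32 ≡ 1² = 1 ≡ 1 (mod 160)
  21^64 ≡ 1² = 1 ≡ 1 (mod 160)
65 = 64 + 1, so 21^65 = 21^64 × 21^1 ≡ 1 × 21 (mod 160)
Multiplying step by step:
  1 × 21 = 21 ≡ 21 (mod 160)
Result: 21^65 ≡ 21 (mod 160)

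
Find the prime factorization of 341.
11 × 31

Divide by primes starting from smallest:
341 ÷ 11 = 31
31 ÷ 31 = 1

341 = 11 × 31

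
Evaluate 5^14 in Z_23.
Using repeated squaring. 14 = 8 + 4 + 2 (binary 1110). Repeated squaring mod 23: 5^1 ≡ 5; 5^2 ≡ 5² = 25 ≡ 2; 5^4 ≡ 2² = 4 ≡ 4; 5^8 ≡ 4² = 16 ≡ 16. Multiply: 5^14 = 5^8 × 5^4 × 5^2 ≡ 16 × 4 × 2 (mod 23): 16 × 4 = 64 ≡ 18; 18 × 2 = 36 ≡ 13. So 5^14 ≡ 13 (mod 23).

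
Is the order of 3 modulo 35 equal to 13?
No, the actual order is 12, not 13.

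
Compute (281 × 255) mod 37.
23

(281 × 255) = 71655
71655 mod 37 = 23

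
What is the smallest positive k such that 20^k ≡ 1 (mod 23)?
Powers of 20 mod 23: 20^1≡20, 20^2≡9, 20^3≡19, 20^4≡12, 20^5≡10, 20^6≡16, 20^7≡21, 20^8≡6, 20^9≡5, 20^10≡8, 20^11≡22, 20^12≡3, 20^13≡14, 20^14≡4, 20^15≡11, 20^16≡13, 20^17≡7, 20^18≡2, 20^19≡17, 20^20≡18, 20^21≡15, 20^22≡1. Order = 22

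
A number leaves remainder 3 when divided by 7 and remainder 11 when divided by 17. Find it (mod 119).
M = 7 × 17 = 119. M₁ = 17, y₁ ≡ 5 (mod 7). M₂ = 7, y₂ ≡ 5 (mod 17). t = 3×17×5 + 11×7×5 ≡ 45 (mod 119)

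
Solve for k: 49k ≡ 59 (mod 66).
47

Since gcd(49, 66) = 1 divides 59, a solution exists.
Multiply both sides by the inverse of 49 mod 66:
  49^(-1) mod 66 = 31
  x ≡ 31 × 59 ≡ 1829 ≡ 47 (mod 66)
Verification: 49 × 47 = 2303 = 34 × 66 + 59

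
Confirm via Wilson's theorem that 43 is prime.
(42)! mod 43 = 42. Since this equals -1 (mod 43), Wilson confirms 43 is prime.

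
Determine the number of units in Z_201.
132

Prime factorization: 201 = 3 × 67
Using the formula φ(n) = n × Π(1 - 1/p) for each prime factor p:
φ(201) = 201 × (1 - 1/3) × (1 - 1/67)
φ(201) = 132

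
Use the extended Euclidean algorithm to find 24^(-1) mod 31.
Extended GCD: 24(-9) + 31(7) = 1. So 24^(-1) ≡ 22 ≡ 22 (mod 31). Verify: 24 × 22 = 528 ≡ 1 (mod 31)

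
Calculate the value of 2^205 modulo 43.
Using Fermat: 2^{42} ≡ 1 (mod 43). 205 ≡ 37 (mod 42). So 2^{205} ≡ 2^{37} ≡ 39 (mod 43)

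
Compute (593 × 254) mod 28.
10

(593 × 254) = 150622
150622 mod 28 = 10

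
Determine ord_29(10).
Powers of 10 mod 29: 10^1≡10, 10^2≡13, 10^3≡14, 10^4≡24, 10^5≡8, 10^6≡22, 10^7≡17, 10^8≡25, 10^9≡18, 10^10≡6, 10^11≡2, 10^12≡20, 10^13≡26, 10^14≡28, 10^15≡19, 10^16≡16, 10^17≡15, 10^18≡5, 10^19≡21, 10^20≡7, 10^21≡12, 10^22≡4, 10^23≡11, 10^24≡23, 10^25≡27, 10^26≡9, 10^27≡3, 10^28≡1. Order = 28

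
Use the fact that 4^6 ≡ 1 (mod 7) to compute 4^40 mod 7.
By Fermat: 4^{6} ≡ 1 (mod 7). 40 = 6×6 + 4. So 4^{40} ≡ 4^{4} ≡ 4 (mod 7)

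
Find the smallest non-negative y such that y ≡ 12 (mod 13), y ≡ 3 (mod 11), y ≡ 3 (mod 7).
311

Using the Chinese Remainder Theorem:
M = product of moduli = 1001
For equation 1: M_1 = 77, 77 ≡ 12 (mod 13), inverse of 77 mod 13 is 12 (check: 12 × 12 = 144 ≡ 1 (mod 13))
For equation 2: M_2 = 91, 91 ≡ 3 (mod 11), inverse of 91 mod 11 is 4 (check: 3 × 4 = 12 ≡ 1 (mod 11))
For equation 3: M_3 = 143, 143 ≡ 3 (mod 7), inverse of 143 mod 7 is 5 (check: 3 × 5 = 15 ≡ 1 (mod 7))
Combine: y ≡ Σ r_i×M_i×(M_i⁻¹ mod m_i) = 12×77×12 + 3×91×4 + 3×143×5 = 11088 + 1092 + 2145 = 14325
14325 mod 1001 = 311
y ≡ 311 (mod 1001)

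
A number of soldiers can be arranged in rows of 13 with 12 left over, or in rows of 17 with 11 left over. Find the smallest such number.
M = 13 × 17 = 221. M₁ = 17, y₁ ≡ 10 (mod 13). M₂ = 13, y₂ ≡ 4 (mod 17). z = 12×17×10 + 11×13×4 ≡ 181 (mod 221). The smallest positive such number is 181.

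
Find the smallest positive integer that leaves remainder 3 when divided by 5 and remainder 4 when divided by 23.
M = 5 × 23 = 115. M₁ = 23, y₁ ≡ 2 (mod 5). M₂ = 5, y₂ ≡ 14 (mod 23). r = 3×23×2 + 4×5×14 ≡ 73 (mod 115). The smallest positive such number is 73.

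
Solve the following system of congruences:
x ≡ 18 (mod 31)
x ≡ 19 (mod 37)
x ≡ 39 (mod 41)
1351

Using the Chinese Remainder Theorem:
M = product of moduli = 47027
For equation 1: M_1 = 1517, 1517 ≡ 29 (mod 31), inverse of 1517 mod 31 is 15 (check: 29 × 15 = 435 ≡ 1 (mod 31))
For equation 2: M_2 = 1271, 1271 ≡ 13 (mod 37), inverse of 1271 mod 37 is 20 (check: 13 × 20 = 260 ≡ 1 (mod 37))
For equation 3: M_3 = 1147, 1147 ≡ 40 (mod 41), inverse of 1147 mod 41 is 40 (check: 40 × 40 = 1600 ≡ 1 (mod 41))
Combine: x ≡ Σ r_i×M_i×(M_i⁻¹ mod m_i) = 18×1517×15 + 19×1271×20 + 39×1147×40 = 409590 + 482980 + 1789320 = 2681890
2681890 mod 47027 = 1351
x ≡ 1351 (mod 47027)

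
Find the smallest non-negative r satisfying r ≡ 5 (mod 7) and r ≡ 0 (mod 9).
M = 7 × 9 = 63. M₁ = 9, y₁ ≡ 4 (mod 7). M₂ = 7, y₂ ≡ 4 (mod 9). r = 5×9×4 + 0×7×4 ≡ 54 (mod 63)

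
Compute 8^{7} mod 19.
8

Using successive squaring:
Binary expansion of 7: 111
Powers of 8 mod 19 (each is the square of the previous):
  8^1 ≡ 8 (mod 19)
  8^2 ≡ 8² = 64 ≡ 7 (mod 19)
  8^4 ≡ 7² = 49 ≡ 11 (mod 19)
7 = 4 + 2 + 1, so 8^7 = 8^4 × 8^2 × 8^1 ≡ 11 × 7 × 8 (mod 19)
Multiplying step by step:
  11 × 7 = 77 ≡ 1 (mod 19)
  1 × 8 = 8 ≡ 8 (mod 19)
Result: 8^7 ≡ 8 (mod 19)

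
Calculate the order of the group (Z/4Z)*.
2

Prime factorization: 4 = 2^2
Using the formula φ(n) = n × Π(1 - 1/p) for each prime factor p:
φ(4) = 4 × (1 - 1/2)
φ(4) = 2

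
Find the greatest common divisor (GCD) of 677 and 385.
1

Using the Euclidean algorithm:
677 = 1 × 385 + 292
385 = 1 × 292 + 93
292 = 3 × 93 + 13
93 = 7 × 13 + 2
13 = 6 × 2 + 1
2 = 2 × 1 + 0

GCD(677, 385) = 1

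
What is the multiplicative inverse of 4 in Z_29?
22

Using Extended Euclidean Algorithm:
gcd(4, 29) = 1
Bezout coefficients: 4 × -7 + 29 × 1 = 1
So 4 × -7 ≡ 1 (mod 29)
The inverse is -7 mod 29 = 22
Verification: 4 × 22 = 88 = 3 × 29 + 1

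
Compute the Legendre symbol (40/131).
(40/131) = 40^{65} mod 131 = -1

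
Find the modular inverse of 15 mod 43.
15^(-1) ≡ 23 (mod 43). Verification: 15 × 23 = 345 ≡ 1 (mod 43)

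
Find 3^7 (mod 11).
7 = 4 + 2 + 1 (binary 111). Repeated squaring mod 11: 3^1 ≡ 3; 3^2 ≡ 3² = 9 ≡ 9; 3^4 ≡ 9² = 81 ≡ 4. Multiply: 3^7 = 3^4 × 3^2 × 3^1 ≡ 4 × 9 × 3 (mod 11): 4 × 9 = 36 ≡ 3; 3 × 3 = 9 ≡ 9. So 3^7 ≡ 9 (mod 11).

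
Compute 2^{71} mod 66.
2

Using successive squaring:
Binary expansion of 71: 1000111
Powers of 2 mod 66 (each is the square of the previous):
  2^1 ≡ 2 (mod 66)
  2^2 ≡ 2² = 4 ≡ 4 (mod 66)
  2^4 ≡ 4² = 16 ≡ 16 (mod 66)
  2^8 ≡ 16² = 256 ≡ 58 (mod 66)
  2^16 ≡ 58² = 3364 ≡ 64 (mod 66)
  2^32 ≡ 64² = 4096 ≡ 4 (mod 66)
  2^64 ≡ 4² = 16 ≡ 16 (mod 66)
71 = 64 + 4 + 2 + 1, so 2^71 = 2^64 × 2^4 × 2^2 × 2^1 ≡ 16 × 16 × 4 × 2 (mod 66)
Multiplying step by step:
  16 × 16 = 256 ≡ 58 (mod 66)
  58 × 4 = 232 ≡ 34 (mod 66)
  34 × 2 = 68 ≡ 2 (mod 66)
Result: 2^71 ≡ 2 (mod 66)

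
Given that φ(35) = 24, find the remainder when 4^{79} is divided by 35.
By Euler: 4^{24} ≡ 1 (mod 35) since gcd(4, 35) = 1. 79 = 3×24 + 7. So 4^{79} ≡ 4^{7} ≡ 4 (mod 35)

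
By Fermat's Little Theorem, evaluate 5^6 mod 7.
By Fermat's Little Theorem, 5^{6} ≡ 1 (mod 7) since 7 is prime and gcd(5, 7) = 1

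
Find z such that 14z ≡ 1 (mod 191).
14^(-1) ≡ 41 (mod 191). Verification: 14 × 41 = 574 ≡ 1 (mod 191)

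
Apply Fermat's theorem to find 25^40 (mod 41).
By Fermat's Little Theorem, 25^{40} ≡ 1 (mod 41) since 41 is prime and gcd(25, 41) = 1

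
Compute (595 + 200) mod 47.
43

(595 + 200) = 795
795 mod 47 = 43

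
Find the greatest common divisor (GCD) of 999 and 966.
3

Using the Euclidean algorithm:
999 = 1 × 966 + 33
966 = 29 × 33 + 9
33 = 3 × 9 + 6
9 = 1 × 6 + 3
6 = 2 × 3 + 0

GCD(999, 966) = 3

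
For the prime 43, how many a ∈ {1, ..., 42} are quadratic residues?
For prime 43, there are (p-1)/2 = (43-1)/2 = 21 quadratic residues (excluding 0).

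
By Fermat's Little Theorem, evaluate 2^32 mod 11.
By Fermat: 2^{10} ≡ 1 (mod 11). 32 = 3×10 + 2. So 2^{32} ≡ 2^{2} ≡ 4 (mod 11)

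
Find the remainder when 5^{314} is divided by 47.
By Fermat: 5^{46} ≡ 1 (mod 47). 314 = 6×46 + 38. So 5^{314} ≡ 5^{38} ≡ 6 (mod 47)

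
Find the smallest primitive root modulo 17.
p - 1 = 16 has prime divisors 2. h is a primitive root mod 17 iff h^(16/q) ≢ 1 (mod 17) for each such q.
h = 2: 2^8 ≡ 1 (mod 17); 2^8 ≡ 1, so not a primitive root.
h = 3: 3^8 ≡ 16 (mod 17); none is 1, so 3 has order 16 and is a primitive root.
The smallest primitive root mod 17 is g = 3.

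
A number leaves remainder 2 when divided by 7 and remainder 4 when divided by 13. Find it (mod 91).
M = 7 × 13 = 91. M₁ = 13, y₁ ≡ 6 (mod 7). M₂ = 7, y₂ ≡ 2 (mod 13). r = 2×13×6 + 4×7×2 ≡ 30 (mod 91)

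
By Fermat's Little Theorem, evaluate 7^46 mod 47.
By Fermat's Little Theorem, 7^{46} ≡ 1 (mod 47) since 47 is prime and gcd(7, 47) = 1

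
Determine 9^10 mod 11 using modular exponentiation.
10 = 8 + 2 (binary 1010). Repeated squaring mod 11: 9^1 ≡ 9; 9^2 ≡ 9² = 81 ≡ 4; 9^4 ≡ 4² = 16 ≡ 5; 9^8 ≡ 5² = 25 ≡ 3. Multiply: 9^10 = 9^8 × 9^2 ≡ 3 × 4 (mod 11): 3 × 4 = 12 ≡ 1. So 9^10 ≡ 1 (mod 11).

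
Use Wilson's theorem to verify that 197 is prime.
(196)! mod 197 = 196. Since this equals -1 (mod 197), Wilson confirms 197 is prime.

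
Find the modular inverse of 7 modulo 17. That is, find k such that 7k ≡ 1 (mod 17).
5

Using Extended Euclidean Algorithm:
gcd(7, 17) = 1
Bezout coefficients: 7 × 5 + 17 × -2 = 1
So 7 × 5 ≡ 1 (mod 17)
The inverse is 5 mod 17 = 5
Verification: 7 × 5 = 35 = 2 × 17 + 1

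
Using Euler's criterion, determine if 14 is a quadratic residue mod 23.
By Euler's criterion: 14^{11} ≡ 22 (mod 23). Since this equals -1 (≡ 22), 14 is not a QR.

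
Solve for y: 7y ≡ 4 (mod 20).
12

Since gcd(7, 20) = 1 divides 4, a solution exists.
Multiply both sides by the inverse of 7 mod 20:
  7^(-1) mod 20 = 3
  x ≡ 3 × 4 ≡ 12 ≡ 12 (mod 20)
Verification: 7 × 12 = 84 = 4 × 20 + 4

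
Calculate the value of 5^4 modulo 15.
4 = 4 (binary 100). Repeated squaring mod 15: 5^1 ≡ 5; 5^2 ≡ 5² = 25 ≡ 10; 5^4 ≡ 10² = 100 ≡ 10. So 5^4 ≡ 10 (mod 15).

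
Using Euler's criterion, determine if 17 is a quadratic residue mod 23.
By Euler's criterion: 17^{11} ≡ 22 (mod 23). Since this equals -1 (≡ 22), 17 is not a QR.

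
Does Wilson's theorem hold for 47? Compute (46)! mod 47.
(46)! mod 47 = 46. Since this equals -1 (mod 47), Wilson confirms 47 is prime.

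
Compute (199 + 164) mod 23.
18

(199 + 164) = 363
363 mod 23 = 18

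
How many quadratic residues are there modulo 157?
For prime 157, there are (p-1)/2 = (157-1)/2 = 78 quadratic residues (excluding 0).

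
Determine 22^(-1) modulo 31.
22^(-1) ≡ 24 (mod 31). Verification: 22 × 24 = 528 ≡ 1 (mod 31)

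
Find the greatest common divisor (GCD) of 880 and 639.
1

Using the Euclidean algorithm:
880 = 1 × 639 + 241
639 = 2 × 241 + 157
241 = 1 × 157 + 84
157 = 1 × 84 + 73
84 = 1 × 73 + 11
73 = 6 × 11 + 7
11 = 1 × 7 + 4
7 = 1 × 4 + 3
4 = 1 × 3 + 1
3 = 3 × 1 + 0

GCD(880, 639) = 1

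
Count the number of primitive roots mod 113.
Number of primitive roots mod 113 = φ(112) = 48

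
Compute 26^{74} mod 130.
26

Using successive squaring:
Binary expansion of 74: 1001010
Powers of 26 mod 130 (each is the square of the previous):
  26^1 ≡ 26 (mod 130)
  26^2 ≡ 26² = 676 ≡ 26 (mod 130)
  26^4 ≡ 26² = 676 ≡ 26 (mod 130)
  26^8 ≡ 26² = 676 ≡ 26 (mod 130)
  26^16 ≡ 26² = 676 ≡ 26 (mod 130)
  26^32 ≡ 26² = 676 ≡ 26 (mod 130)
  26^64 ≡ 26² = 676 ≡ 26 (mod 130)
74 = 64 + 8 + 2, so 26^74 = 26^64 × 26^8 × 26^2 ≡ 26 × 26 × 26 (mod 130)
Multiplying step by step:
  26 × 26 = 676 ≡ 26 (mod 130)
  26 × 26 = 676 ≡ 26 (mod 130)
Result: 26^74 ≡ 26 (mod 130)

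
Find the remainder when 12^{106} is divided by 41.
By Fermat: 12^{40} ≡ 1 (mod 41). 106 = 2×40 + 26. So 12^{106} ≡ 12^{26} ≡ 5 (mod 41)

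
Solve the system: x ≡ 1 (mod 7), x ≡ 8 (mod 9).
M = 7 × 9 = 63. M₁ = 9, y₁ ≡ 4 (mod 7). M₂ = 7, y₂ ≡ 4 (mod 9). x = 1×9×4 + 8×7×4 ≡ 8 (mod 63)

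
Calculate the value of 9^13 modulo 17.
Using repeated squaring. 13 = 8 + 4 + 1 (binary 1101). Repeated squaring mod 17: 9^1 ≡ 9; 9^2 ≡ 9² = 81 ≡ 13; 9^4 ≡ 13² = 169 ≡ 16; 9^8 ≡ 16² = 256 ≡ 1. Multiply: 9^13 = 9^8 × 9^4 × 9^1 ≡ 1 × 16 × 9 (mod 17): 1 × 16 = 16 ≡ 16; 16 × 9 = 144 ≡ 8. So 9^13 ≡ 8 (mod 17).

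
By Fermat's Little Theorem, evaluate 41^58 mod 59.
By Fermat's Little Theorem, 41^{58} ≡ 1 (mod 59) since 59 is prime and gcd(41, 59) = 1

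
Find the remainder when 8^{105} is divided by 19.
By Fermat: 8^{18} ≡ 1 (mod 19). 105 = 5×18 + 15. So 8^{105} ≡ 8^{15} ≡ 18 (mod 19)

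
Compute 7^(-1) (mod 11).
8

Using Extended Euclidean Algorithm:
gcd(7, 11) = 1
Bezout coefficients: 7 × -3 + 11 × 2 = 1
So 7 × -3 ≡ 1 (mod 11)
The inverse is -3 mod 11 = 8
Verification: 7 × 8 = 56 = 5 × 11 + 1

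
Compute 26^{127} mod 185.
26

Using successive squaring:
Binary expansion of 127: 1111111
Powers of 26 mod 185 (each is the square of the previous):
  26^1 ≡ 26 (mod 185)
  26^2 ≡ 26² = 676 ≡ 121 (mod 185)
  26^4 ≡ 121² = 14641 ≡ 26 (mod 185)
  26^8 ≡ 26² = 676 ≡ 121 (mod 185)
  26^16 ≡ 121² = 14641 ≡ 26 (mod 185)
  26^32 ≡ 26² = 676 ≡ 121 (mod 185)
  26^64 ≡ 121² = 14641 ≡ 26 (mod 185)
127 = 64 + 32 + 16 + 8 + 4 + 2 + 1, so 26^127 = 26^64 × 26^32 × 26^16 × 26^8 × 26^4 × 26^2 × 26^1 ≡ 26 × 121 × 26 × 121 × 26 × 121 × 26 (mod 185)
Multiplying step by step:
  26 × 121 = 3146 ≡ 1 (mod 185)
  1 × 26 = 26 ≡ 26 (mod 185)
  26 × 121 = 3146 ≡ 1 (mod 185)
  1 × 26 = 26 ≡ 26 (mod 185)
  26 × 121 = 3146 ≡ 1 (mod 185)
  1 × 26 = 26 ≡ 26 (mod 185)
Result: 26^127 ≡ 26 (mod 185)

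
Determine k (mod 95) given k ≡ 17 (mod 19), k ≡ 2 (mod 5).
17

Using the Chinese Remainder Theorem:
M = product of moduli = 95
For equation 1: M_1 = 5, 5 ≡ 5 (mod 19), inverse of 5 mod 19 is 4 (check: 5 × 4 = 20 ≡ 1 (mod 19))
For equation 2: M_2 = 19, 19 ≡ 4 (mod 5), inverse of 19 mod 5 is 4 (check: 4 × 4 = 16 ≡ 1 (mod 5))
Combine: k ≡ Σ r_i×M_i×(M_i⁻¹ mod m_i) = 17×5×4 + 2×19×4 = 340 + 152 = 492
492 mod 95 = 17
k ≡ 17 (mod 95)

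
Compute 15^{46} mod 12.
9

Using successive squaring:
Binary expansion of 46: 101110
Powers of 15 mod 12 (each is the square of the previous):
  15^1 ≡ 3 (mod 12)
  15^2 ≡ 3² = 9 ≡ 9 (mod 12)
  15^4 ≡ 9² = 81 ≡ 9 (mod 12)
  15^8 ≡ 9² = 81 ≡ 9 (mod 12)
  15^16 ≡ 9² = 81 ≡ 9 (mod 12)
  15^32 ≡ 9² = 81 ≡ 9 (mod 12)
46 = 32 + 8 + 4 + 2, so 15^46 = 15^32 × 15^8 × 15^4 × 15^2 ≡ 9 × 9 × 9 × 9 (mod 12)
Multiplying step by step:
  9 × 9 = 81 ≡ 9 (mod 12)
  9 × 9 = 81 ≡ 9 (mod 12)
  9 × 9 = 81 ≡ 9 (mod 12)
Result: 15^46 ≡ 9 (mod 12)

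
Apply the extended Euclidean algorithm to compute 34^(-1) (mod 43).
Extended GCD: 34(19) + 43(-15) = 1. So 34^(-1) ≡ 19 ≡ 19 (mod 43). Verify: 34 × 19 = 646 ≡ 1 (mod 43)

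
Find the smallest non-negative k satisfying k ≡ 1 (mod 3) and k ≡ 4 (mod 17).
M = 3 × 17 = 51. M₁ = 17, y₁ ≡ 2 (mod 3). M₂ = 3, y₂ ≡ 6 (mod 17). k = 1×17×2 + 4×3×6 ≡ 4 (mod 51)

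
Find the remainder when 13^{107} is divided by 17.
By Fermat: 13^{16} ≡ 1 (mod 17). 107 = 6×16 + 11. So 13^{107} ≡ 13^{11} ≡ 4 (mod 17)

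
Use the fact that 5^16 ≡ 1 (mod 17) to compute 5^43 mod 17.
By Fermat: 5^{16} ≡ 1 (mod 17). 43 = 2×16 + 11. So 5^{43} ≡ 5^{11} ≡ 11 (mod 17)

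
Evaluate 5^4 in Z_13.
4 = 4 (binary 100). Repeated squaring mod 13: 5^1 ≡ 5; 5^2 ≡ 5² = 25 ≡ 12; 5^4 ≡ 12² = 144 ≡ 1. So 5^4 ≡ 1 (mod 13).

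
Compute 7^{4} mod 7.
0

Using successive squaring:
Binary expansion of 4: 100
Powers of 7 mod 7 (each is the square of the previous):
  7^1 ≡ 0 (mod 7)
  7^2 ≡ 0² = 0 ≡ 0 (mod 7)
  7^4 ≡ 0² = 0 ≡ 0 (mod 7)
4 is a power of 2, so 7^4 is the last square: ≡ 0 (mod 7)
Result: 7^4 ≡ 0 (mod 7)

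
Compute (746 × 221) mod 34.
0

(746 × 221) = 164866
164866 mod 34 = 0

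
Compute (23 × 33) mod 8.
7

(23 × 33) = 759
759 mod 8 = 7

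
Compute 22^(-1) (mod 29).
22^(-1) ≡ 4 (mod 29). Verification: 22 × 4 = 88 ≡ 1 (mod 29)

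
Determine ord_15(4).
Powers of 4 mod 15: 4^1≡4, 4^2≡1. Order = 2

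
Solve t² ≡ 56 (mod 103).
The square roots of 56 mod 103 are 46 and 57. Verify: 46² = 2116 ≡ 56 (mod 103)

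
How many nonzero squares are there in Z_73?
For prime 73, there are (p-1)/2 = (73-1)/2 = 36 quadratic residues (excluding 0).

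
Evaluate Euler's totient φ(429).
240

Prime factorization: 429 = 3 × 11 × 13
Using the formula φ(n) = n × Π(1 - 1/p) for each prime factor p:
φ(429) = 429 × (1 - 1/3) × (1 - 1/11) × (1 - 1/13)
φ(429) = 240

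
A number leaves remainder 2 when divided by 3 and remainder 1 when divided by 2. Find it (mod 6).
M = 3 × 2 = 6. M₁ = 2, y₁ ≡ 2 (mod 3). M₂ = 3, y₂ ≡ 1 (mod 2). k = 2×2×2 + 1×3×1 ≡ 5 (mod 6)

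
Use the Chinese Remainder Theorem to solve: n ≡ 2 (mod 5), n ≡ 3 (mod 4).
M = 5 × 4 = 20. M₁ = 4, y₁ ≡ 4 (mod 5). M₂ = 5, y₂ ≡ 1 (mod 4). n = 2×4×4 + 3×5×1 ≡ 7 (mod 20)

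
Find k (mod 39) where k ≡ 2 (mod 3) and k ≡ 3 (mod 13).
M = 3 × 13 = 39. M₁ = 13, y₁ ≡ 1 (mod 3). M₂ = 3, y₂ ≡ 9 (mod 13). k = 2×13×1 + 3×3×9 ≡ 29 (mod 39)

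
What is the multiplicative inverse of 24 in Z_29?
24^(-1) ≡ 23 (mod 29). Verification: 24 × 23 = 552 ≡ 1 (mod 29)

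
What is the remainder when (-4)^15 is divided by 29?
Using repeated squaring. (-4) ≡ 25 (mod 29). 15 = 8 + 4 + 2 + 1 (binary 1111). Repeated squaring mod 29: 25^1 ≡ 25; 25^2 ≡ 25² = 625 ≡ 16; 25^4 ≡ 16² = 256 ≡ 24; 25^8 ≡ 24² = 576 ≡ 25. Multiply: (-4)^15 ≡ 25^8 × 25^4 × 25^2 × 25^1 ≡ 25 × 24 × 16 × 25 (mod 29): 25 × 24 = 600 ≡ 20; 20 × 16 = 320 ≡ 1; 1 × 25 = 25 ≡ 25. So (-4)^15 ≡ 25 (mod 29).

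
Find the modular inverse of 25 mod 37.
25^(-1) ≡ 3 (mod 37). Verification: 25 × 3 = 75 ≡ 1 (mod 37)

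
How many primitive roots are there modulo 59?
28

The number of primitive roots modulo p is φ(p-1) = φ(58)
φ(58) = 28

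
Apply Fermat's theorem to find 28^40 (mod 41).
By Fermat's Little Theorem, 28^{40} ≡ 1 (mod 41) since 41 is prime and gcd(28, 41) = 1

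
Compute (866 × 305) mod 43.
24

(866 × 305) = 264130
264130 mod 43 = 24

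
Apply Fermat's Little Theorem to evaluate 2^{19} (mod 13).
11

By Fermat's Little Theorem, a^(p-1) ≡ 1 (mod p) for prime p and gcd(a, p) = 1
Here p = 13, so 2^12 ≡ 1 (mod 13)
We can reduce the exponent: 19 mod 12 = 7
So 2^19 ≡ 2^7 (mod 13)
Computing: 2^7 mod 13 = 11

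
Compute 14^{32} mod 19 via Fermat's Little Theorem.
9

By Fermat's Little Theorem, a^(p-1) ≡ 1 (mod p) for prime p and gcd(a, p) = 1
Here p = 19, so 14^18 ≡ 1 (mod 19)
We can reduce the exponent: 32 mod 18 = 14
So 14^32 ≡ 14^14 (mod 19)
Computing: 14^14 mod 19 = 9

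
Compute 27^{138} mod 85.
19

Using successive squaring:
Binary expansion of 138: 10001010
Powers of 27 mod 85 (each is the square of the previous):
  27^1 ≡ 27 (mod 85)
  27^2 ≡ 27² = 729 ≡ 49 (mod 85)
  27^4 ≡ 49² = 2401 ≡ 21 (mod 85)
  27^8 ≡ 21² = 441 ≡ 16 (mod 85)
  27^16 ≡ 16² = 256 ≡ 1 (mod 85)
  27^32 ≡ 1² = 1 ≡ 1 (mod 85)
  27^64 ≡ 1² = 1 ≡ 1 (mod 85)
  27^128 ≡ 1² = 1 ≡ 1 (mod 85)
138 = 128 + 8 + 2, so 27^138 = 27^128 × 27^8 × 27^2 ≡ 1 × 16 × 49 (mod 85)
Multiplying step by step:
  1 × 16 = 16 ≡ 16 (mod 85)
  16 × 49 = 784 ≡ 19 (mod 85)
Result: 27^138 ≡ 19 (mod 85)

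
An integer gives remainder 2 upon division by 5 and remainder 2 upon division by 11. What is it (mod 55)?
M = 5 × 11 = 55. M₁ = 11, y₁ ≡ 1 (mod 5). M₂ = 5, y₂ ≡ 9 (mod 11). y = 2×11×1 + 2×5×9 ≡ 2 (mod 55). The smallest positive such number is 2.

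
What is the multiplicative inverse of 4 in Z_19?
4^(-1) ≡ 5 (mod 19). Verification: 4 × 5 = 20 ≡ 1 (mod 19)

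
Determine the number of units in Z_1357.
1276

Prime factorization: 1357 = 23 × 59
Using the formula φ(n) = n × Π(1 - 1/p) for each prime factor p:
φ(1357) = 1357 × (1 - 1/23) × (1 - 1/59)
φ(1357) = 1276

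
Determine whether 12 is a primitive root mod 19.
p - 1 = 18 has prime divisors 2, 3. Check 12^(18/q) mod 19 for each: 12^(18/2) = 12^9 ≡ 18, 12^(18/3) = 12^6 ≡ 1 (mod 19). Since 12^6 ≡ 1 (mod 19), the order of 12 divides 6 (in fact the order is 6) ≠ 18, so it is not a primitive root.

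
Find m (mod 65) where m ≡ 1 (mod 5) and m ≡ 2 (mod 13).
M = 5 × 13 = 65. M₁ = 13, y₁ ≡ 2 (mod 5). M₂ = 5, y₂ ≡ 8 (mod 13). m = 1×13×2 + 2×5×8 ≡ 41 (mod 65)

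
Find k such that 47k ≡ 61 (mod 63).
8

Since gcd(47, 63) = 1 divides 61, a solution exists.
Multiply both sides by the inverse of 47 mod 63:
  47^(-1) mod 63 = 59
  x ≡ 59 × 61 ≡ 3599 ≡ 8 (mod 63)
Verification: 47 × 8 = 376 = 5 × 63 + 61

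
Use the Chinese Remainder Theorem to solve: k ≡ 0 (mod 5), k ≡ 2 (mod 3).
M = 5 × 3 = 15. M₁ = 3, y₁ ≡ 2 (mod 5). M₂ = 5, y₂ ≡ 2 (mod 3). k = 0×3×2 + 2×5×2 ≡ 5 (mod 15)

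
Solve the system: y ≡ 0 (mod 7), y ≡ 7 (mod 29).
M = 7 × 29 = 203. M₁ = 29, y₁ ≡ 1 (mod 7). M₂ = 7, y₂ ≡ 25 (mod 29). y = 0×29×1 + 7×7×25 ≡ 7 (mod 203)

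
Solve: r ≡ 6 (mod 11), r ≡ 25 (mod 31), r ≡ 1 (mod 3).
M = 11 × 31 × 3 = 1023. M₁ = 93, y₁ ≡ 9 (mod 11). M₂ = 33, y₂ ≡ 16 (mod 31). M₃ = 341, y₃ ≡ 2 (mod 3). r = 6×93×9 + 25×33×16 + 1×341×2 ≡ 490 (mod 1023)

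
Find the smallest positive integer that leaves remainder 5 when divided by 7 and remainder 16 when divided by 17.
M = 7 × 17 = 119. M₁ = 17, y₁ ≡ 5 (mod 7). M₂ = 7, y₂ ≡ 5 (mod 17). n = 5×17×5 + 16×7×5 ≡ 33 (mod 119). The smallest positive such number is 33.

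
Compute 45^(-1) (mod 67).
45^(-1) ≡ 3 (mod 67). Verification: 45 × 3 = 135 ≡ 1 (mod 67)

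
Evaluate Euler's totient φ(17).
16

Prime factorization: 17 = 17
Using the formula φ(n) = n × Π(1 - 1/p) for each prime factor p:
φ(17) = 17 × (1 - 1/17)
φ(17) = 16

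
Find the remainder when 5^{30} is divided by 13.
By Fermat: 5^{12} ≡ 1 (mod 13). 30 = 2×12 + 6. So 5^{30} ≡ 5^{6} ≡ 12 (mod 13)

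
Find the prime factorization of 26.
2 × 13

Divide by primes starting from smallest:
26 ÷ 2 = 13
13 ÷ 13 = 1

26 = 2 × 13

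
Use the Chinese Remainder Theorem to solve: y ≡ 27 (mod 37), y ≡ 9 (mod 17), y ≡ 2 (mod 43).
17417

Using the Chinese Remainder Theorem:
M = product of moduli = 27047
For equation 1: M_1 = 731, 731 ≡ 28 (mod 37), inverse of 731 mod 37 is 4 (check: 28 × 4 = 112 ≡ 1 (mod 37))
For equation 2: M_2 = 1591, 1591 ≡ 10 (mod 17), inverse of 1591 mod 17 is 12 (check: 10 × 12 = 120 ≡ 1 (mod 17))
For equation 3: M_3 = 629, 629 ≡ 27 (mod 43), inverse of 629 mod 43 is 8 (check: 27 × 8 = 216 ≡ 1 (mod 43))
Combine: y ≡ Σ r_i×M_i×(M_i⁻¹ mod m_i) = 27×731×4 + 9×1591×12 + 2×629×8 = 78948 + 171828 + 10064 = 260840
260840 mod 27047 = 17417
y ≡ 17417 (mod 27047)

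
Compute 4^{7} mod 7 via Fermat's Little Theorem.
4

By Fermat's Little Theorem, a^(p-1) ≡ 1 (mod p) for prime p and gcd(a, p) = 1
Here p = 7, so 4^6 ≡ 1 (mod 7)
We can reduce the exponent: 7 mod 6 = 1
So 4^7 ≡ 4^1 (mod 7)
Computing: 4^1 mod 7 = 4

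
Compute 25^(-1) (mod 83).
10

Using Extended Euclidean Algorithm:
gcd(25, 83) = 1
Bezout coefficients: 25 × 10 + 83 × -3 = 1
So 25 × 10 ≡ 1 (mod 83)
The inverse is 10 mod 83 = 10
Verification: 25 × 10 = 250 = 3 × 83 + 1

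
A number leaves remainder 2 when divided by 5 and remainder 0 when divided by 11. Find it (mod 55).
M = 5 × 11 = 55. M₁ = 11, y₁ ≡ 1 (mod 5). M₂ = 5, y₂ ≡ 9 (mod 11). r = 2×11×1 + 0×5×9 ≡ 22 (mod 55)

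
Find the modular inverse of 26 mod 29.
26^(-1) ≡ 19 (mod 29). Verification: 26 × 19 = 494 ≡ 1 (mod 29)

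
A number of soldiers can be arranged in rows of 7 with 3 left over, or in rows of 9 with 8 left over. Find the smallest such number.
M = 7 × 9 = 63. M₁ = 9, y₁ ≡ 4 (mod 7). M₂ = 7, y₂ ≡ 4 (mod 9). x = 3×9×4 + 8×7×4 ≡ 17 (mod 63). The smallest positive such number is 17.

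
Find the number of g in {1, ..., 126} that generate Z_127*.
Number of primitive roots mod 127 = φ(126) = 36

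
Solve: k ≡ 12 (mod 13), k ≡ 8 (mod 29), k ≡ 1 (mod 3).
M = 13 × 29 × 3 = 1131. M₁ = 87, y₁ ≡ 3 (mod 13). M₂ = 39, y₂ ≡ 3 (mod 29). M₃ = 377, y₃ ≡ 2 (mod 3). k = 12×87×3 + 8×39×3 + 1×377×2 ≡ 298 (mod 1131)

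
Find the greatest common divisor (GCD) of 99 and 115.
1

Using the Euclidean algorithm:
99 = 0 × 115 + 99
115 = 1 × 99 + 16
99 = 6 × 16 + 3
16 = 5 × 3 + 1
3 = 3 × 1 + 0

GCD(99, 115) = 1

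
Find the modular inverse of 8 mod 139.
8^(-1) ≡ 87 (mod 139). Verification: 8 × 87 = 696 ≡ 1 (mod 139)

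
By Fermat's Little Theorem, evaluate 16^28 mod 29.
By Fermat's Little Theorem, 16^{28} ≡ 1 (mod 29) since 29 is prime and gcd(16, 29) = 1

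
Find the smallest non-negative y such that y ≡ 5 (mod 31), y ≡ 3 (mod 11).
36

Using the Chinese Remainder Theorem:
M = product of moduli = 341
For equation 1: M_1 = 11, 11 ≡ 11 (mod 31), inverse of 11 mod 31 is 17 (check: 11 × 17 = 187 ≡ 1 (mod 31))
For equation 2: M_2 = 31, 31 ≡ 9 (mod 11), inverse of 31 mod 11 is 5 (check: 9 × 5 = 45 ≡ 1 (mod 11))
Combine: y ≡ Σ r_i×M_i×(M_i⁻¹ mod m_i) = 5×11×17 + 3×31×5 = 935 + 465 = 1400
1400 mod 341 = 36
y ≡ 36 (mod 341)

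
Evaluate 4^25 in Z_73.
Using repeated squaring. 25 = 16 + 8 + 1 (binary 11001). Repeated squaring mod 73: 4^1 ≡ 4; 4^2 ≡ 4² = 16 ≡ 16; 4^4 ≡ 16² = 256 ≡ 37; 4^8 ≡ 37² = 1369 ≡ 55; 4^16 ≡ 55² = 3025 ≡ 32. Multiply: 4^25 = 4^16 × 4^8 × 4^1 ≡ 32 × 55 × 4 (mod 73): 32 × 55 = 1760 ≡ 8; 8 × 4 = 32 ≡ 32. So 4^25 ≡ 32 (mod 73).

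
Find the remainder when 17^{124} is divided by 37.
By Fermat: 17^{36} ≡ 1 (mod 37). 124 = 3×36 + 16. So 17^{124} ≡ 17^{16} ≡ 16 (mod 37)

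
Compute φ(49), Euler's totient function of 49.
42

Prime factorization: 49 = 7^2
Using the formula φ(n) = n × Π(1 - 1/p) for each prime factor p:
φ(49) = 49 × (1 - 1/7)
φ(49) = 42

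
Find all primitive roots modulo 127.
Primitive roots mod 127: {3, 6, 7, 12, 14, 23, 29, 39, 43, 45, 46, 48, 53, 55, 56, 57, 58, 65, 67, 78, 83, 85, 86, 91, 92, 93, 96, 97, 101, 106, 109, 110, 112, 114, 116, 118}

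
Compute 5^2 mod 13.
2 = 2 (binary 10). Repeated squaring mod 13: 5^1 ≡ 5; 5^2 ≡ 5² = 25 ≡ 12. So 5^2 ≡ 12 (mod 13).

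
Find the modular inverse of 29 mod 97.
29^(-1) ≡ 87 (mod 97). Verification: 29 × 87 = 2523 ≡ 1 (mod 97)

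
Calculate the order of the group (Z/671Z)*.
600

Prime factorization: 671 = 11 × 61
Using the formula φ(n) = n × Π(1 - 1/p) for each prime factor p:
φ(671) = 671 × (1 - 1/11) × (1 - 1/61)
φ(671) = 600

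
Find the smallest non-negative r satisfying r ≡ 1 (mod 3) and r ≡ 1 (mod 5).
M = 3 × 5 = 15. M₁ = 5, y₁ ≡ 2 (mod 3). M₂ = 3, y₂ ≡ 2 (mod 5). r = 1×5×2 + 1×3×2 ≡ 1 (mod 15)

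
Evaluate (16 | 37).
(16/37) = 16^{18} mod 37 = 1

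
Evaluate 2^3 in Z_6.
3 = 2 + 1 (binary 11). Repeated squaring mod 6: 2^1 ≡ 2; 2^2 ≡ 2² = 4 ≡ 4. Multiply: 2^3 = 2^2 × 2^1 ≡ 4 × 2 (mod 6): 4 × 2 = 8 ≡ 2. So 2^3 ≡ 2 (mod 6).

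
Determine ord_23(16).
Powers of 16 mod 23: 16^1≡16, 16^2≡3, 16^3≡2, 16^4≡9, 16^5≡6, 16^6≡4, 16^7≡18, 16^8≡12, 16^9≡8, 16^10≡13, 16^11≡1. Order = 11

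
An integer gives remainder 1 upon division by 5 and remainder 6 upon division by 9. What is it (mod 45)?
M = 5 × 9 = 45. M₁ = 9, y₁ ≡ 4 (mod 5). M₂ = 5, y₂ ≡ 2 (mod 9). k = 1×9×4 + 6×5×2 ≡ 6 (mod 45). The smallest positive such number is 6.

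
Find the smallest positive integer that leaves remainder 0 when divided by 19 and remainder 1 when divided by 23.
M = 19 × 23 = 437. M₁ = 23, y₁ ≡ 5 (mod 19). M₂ = 19, y₂ ≡ 17 (mod 23). m = 0×23×5 + 1×19×17 ≡ 323 (mod 437). The smallest positive such number is 323.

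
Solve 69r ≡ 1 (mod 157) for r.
69^(-1) ≡ 66 (mod 157). Verification: 69 × 66 = 4554 ≡ 1 (mod 157)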